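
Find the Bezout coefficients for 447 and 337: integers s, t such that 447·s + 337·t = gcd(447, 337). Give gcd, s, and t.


Euclidean algorithm on (447, 337) — divide until remainder is 0:
  447 = 1 · 337 + 110
  337 = 3 · 110 + 7
  110 = 15 · 7 + 5
  7 = 1 · 5 + 2
  5 = 2 · 2 + 1
  2 = 2 · 1 + 0
gcd(447, 337) = 1.
Track Bezout coefficients alongside the remainders: start with r₀ = 447 = a·1 + b·0 (s = 1, t = 0) and r₁ = 337 = a·0 + b·1 (s = 0, t = 1); each new remainder r_{k+1} = r_{k-1} − q_k·r_k inherits s_{k+1} = s_{k-1} − q_k·s_k, t_{k+1} = t_{k-1} − q_k·t_k, so r_k = a·s_k + b·t_k at every step:
  q = 1: r = 110, s = 1 − 1·0 = 1, t = 0 − 1·1 = -1  (check: 447·1 + 337·(-1) = 110)
  q = 3: r = 7, s = 0 − 3·1 = -3, t = 1 − 3·(-1) = 4  (check: 447·(-3) + 337·4 = 7)
  q = 15: r = 5, s = 1 − 15·(-3) = 46, t = -1 − 15·4 = -61  (check: 447·46 + 337·(-61) = 5)
  q = 1: r = 2, s = -3 − 1·46 = -49, t = 4 − 1·(-61) = 65  (check: 447·(-49) + 337·65 = 2)
  q = 2: r = 1, s = 46 − 2·(-49) = 144, t = -61 − 2·65 = -191  (check: 447·144 + 337·(-191) = 1)
The row with r = 1 (the gcd) gives the Bezout coefficients s = 144, t = -191.
Result: 447 · (144) + 337 · (-191) = 1.

gcd(447, 337) = 1; s = 144, t = -191 (check: 447·144 + 337·(-191) = 1).


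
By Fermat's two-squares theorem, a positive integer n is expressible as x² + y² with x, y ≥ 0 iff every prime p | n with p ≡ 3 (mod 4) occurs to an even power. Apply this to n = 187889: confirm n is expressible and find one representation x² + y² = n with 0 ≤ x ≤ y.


Step 1: Factor n = 187889 = 13 · 97 · 149.
Step 2: Check the mod-4 condition on each prime factor: 13 ≡ 1 (mod 4), exponent 1; 97 ≡ 1 (mod 4), exponent 1; 149 ≡ 1 (mod 4), exponent 1.
All primes ≡ 3 (mod 4) appear to even exponent (or don't appear), so by the two-squares theorem n IS expressible as a sum of two squares.
Step 3: Build a representation. Here n = 13 · 97 · 149 is a product of primes ≡ 1 (mod 4). Each prime p ≡ 1 (mod 4) is itself a sum of two squares; find a² by testing p − a² for a perfect square:
  13: 13 − 1² = 12, 13 − 2² = 9 = 3² ⇒ 13 = 2² + 3².
  97: 97 − 1² = 96, 97 − 2² = 93, 97 − 3² = 88, 97 − 4² = 81 = 9² ⇒ 97 = 4² + 9².
  149: 149 − 1² = 148, 149 − 2² = 145, 149 − 3² = 140, 149 − 4² = 133, 149 − 5² = 124, 149 − 6² = 113, 149 − 7² = 100 = 10² ⇒ 149 = 7² + 10².
  Combine using the Brahmagupta–Fibonacci identity (a² + b²)(c² + d²) = (ac − bd)² + (ad + bc)² = (ac + bd)² + (ad − bc)²:
  13 · 97 = 1261: from (2² + 3²)(4² + 9²), take (2·4 − 3·9, 2·9 + 3·4) = (8 − 27, 18 + 12) = (-19, 30); dropping signs (only squares matter) gives (19, 30); check 19² + 30² = 361 + 900 = 1261 ✓.
  1261 · 149 = 187889: from (19² + 30²)(7² + 10²), take (19·7 − 30·10, 19·10 + 30·7) = (133 − 300, 190 + 210) = (-167, 400); dropping signs (only squares matter) gives (167, 400); check 167² + 400² = 27889 + 160000 = 187889 ✓.
Step 4: Order so x ≤ y and verify: 167² + 400² = 27889 + 160000 = 187889 = n. ✓

n = 187889 = 167² + 400² (one valid representation with x ≤ y).


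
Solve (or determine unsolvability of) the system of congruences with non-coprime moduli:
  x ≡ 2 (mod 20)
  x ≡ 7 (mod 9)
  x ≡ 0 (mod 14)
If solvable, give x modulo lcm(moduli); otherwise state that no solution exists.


Moduli 20, 9, 14 are not pairwise coprime, so CRT works modulo lcm(m_i) when all pairwise compatibility conditions hold.
Pairwise compatibility: gcd(m_i, m_j) must divide a_i - a_j for every pair.
Merge one congruence at a time:
  Start: x ≡ 2 (mod 20).
  Combine with x ≡ 7 (mod 9): gcd(20, 9) = 1; 7 - 2 = 5, which IS divisible by 1, so compatible.
    Write x = 2 + 20·t and substitute into x ≡ 7 (mod 9): 20·t ≡ 7 − 2 = 5 (mod 9).
    Reduce coefficients mod 9: 2·t ≡ 5 (mod 9).
    The inverse of 2 mod 9 is 5 (since 2·5 = 10 = 1·9 + 1), so t ≡ 5·5 = 25 ≡ 7 (mod 9).
    Then x = 2 + 20·7 = 142, valid modulo lcm(20, 9) = 180: x ≡ 142 (mod 180).
  Combine with x ≡ 0 (mod 14): gcd(180, 14) = 2; 0 - 142 = -142, which IS divisible by 2, so compatible.
    Write x = 142 + 180·t and substitute into x ≡ 0 (mod 14): 180·t ≡ 0 − 142 = -142 (mod 14).
    Divide the congruence (and modulus) by g = 2: 90·t ≡ -71 (mod 7).
    Reduce coefficients mod 7: 6·t ≡ 6 (mod 7).
    The inverse of 6 mod 7 is 6 (since 6·6 = 36 = 5·7 + 1), so t ≡ 6·6 = 36 ≡ 1 (mod 7).
    Then x = 142 + 180·1 = 322, valid modulo lcm(180, 14) = 1260: x ≡ 322 (mod 1260).
Verify: 322 mod 20 = 2, 322 mod 9 = 7, 322 mod 14 = 0.

x ≡ 322 (mod 1260).


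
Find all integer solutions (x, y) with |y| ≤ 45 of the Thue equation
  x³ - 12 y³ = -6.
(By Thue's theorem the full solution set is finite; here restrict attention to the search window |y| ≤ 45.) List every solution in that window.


The equation is x³ - 12y³ = -6. For fixed y, x³ = 12·y³ − 6, so a solution requires the RHS to be a perfect cube.
Strategy: iterate y from -45 to 45, compute RHS = 12·y³ − 6, and check whether it is a (positive or negative) perfect cube.
Check small values of y:
  y = 0: RHS = -6 is not a perfect cube.
  y = 1: RHS = 6 is not a perfect cube.
  y = -1: RHS = -18 is not a perfect cube.
  y = 2: RHS = 90 is not a perfect cube.
  y = -2: RHS = -102 is not a perfect cube.
  y = 3: RHS = 318 is not a perfect cube.
  y = -3: RHS = -330 is not a perfect cube.
Continuing the search up to |y| = 45 finds no solutions either.
No (x, y) in the scanned range satisfies the equation.

No integer solutions with |y| ≤ 45.


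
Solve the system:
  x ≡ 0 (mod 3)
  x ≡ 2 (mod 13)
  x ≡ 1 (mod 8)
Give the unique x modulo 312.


Moduli 3, 13, 8 are pairwise coprime; by CRT there is a unique solution modulo M = 3 · 13 · 8 = 312.
Solve pairwise, accumulating the modulus:
  Start with x ≡ 0 (mod 3).
  Combine with x ≡ 2 (mod 13): since gcd(3, 13) = 1, we get a unique residue mod 39.
    Write x = 0 + 3·t and substitute into x ≡ 2 (mod 13): 3·t ≡ 2 − 0 = 2 (mod 13).
    The inverse of 3 mod 13 is 9 (since 3·9 = 27 = 2·13 + 1), so t ≡ 9·2 = 18 ≡ 5 (mod 13).
    Then x = 0 + 3·5 = 15, valid modulo lcm(3, 13) = 39: x ≡ 15 (mod 39).
  Combine with x ≡ 1 (mod 8): since gcd(39, 8) = 1, we get a unique residue mod 312.
    Write x = 15 + 39·t and substitute into x ≡ 1 (mod 8): 39·t ≡ 1 − 15 = -14 (mod 8).
    Reduce coefficients mod 8: 7·t ≡ 2 (mod 8).
    The inverse of 7 mod 8 is 7 (since 7·7 = 49 = 6·8 + 1), so t ≡ 7·2 = 14 ≡ 6 (mod 8).
    Then x = 15 + 39·6 = 249, valid modulo lcm(39, 8) = 312: x ≡ 249 (mod 312).
Verify: 249 mod 3 = 0 ✓, 249 mod 13 = 2 ✓, 249 mod 8 = 1 ✓.

x ≡ 249 (mod 312).


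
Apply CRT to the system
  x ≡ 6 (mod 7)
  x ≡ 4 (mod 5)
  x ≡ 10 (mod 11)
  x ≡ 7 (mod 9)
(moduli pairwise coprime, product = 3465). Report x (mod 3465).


Product of moduli M = 7 · 5 · 11 · 9 = 3465.
Merge one congruence at a time:
  Start: x ≡ 6 (mod 7).
  Combine with x ≡ 4 (mod 5); new modulus lcm = 35.
    Write x = 6 + 7·t and substitute into x ≡ 4 (mod 5): 7·t ≡ 4 − 6 = -2 (mod 5).
    Reduce coefficients mod 5: 2·t ≡ 3 (mod 5).
    The inverse of 2 mod 5 is 3 (since 2·3 = 6 = 1·5 + 1), so t ≡ 3·3 = 9 ≡ 4 (mod 5).
    Then x = 6 + 7·4 = 34, valid modulo lcm(7, 5) = 35: x ≡ 34 (mod 35).
  Combine with x ≡ 10 (mod 11); new modulus lcm = 385.
    Write x = 34 + 35·t and substitute into x ≡ 10 (mod 11): 35·t ≡ 10 − 34 = -24 (mod 11).
    Reduce coefficients mod 11: 2·t ≡ 9 (mod 11).
    The inverse of 2 mod 11 is 6 (since 2·6 = 12 = 1·11 + 1), so t ≡ 6·9 = 54 ≡ 10 (mod 11).
    Then x = 34 + 35·10 = 384, valid modulo lcm(35, 11) = 385: x ≡ 384 (mod 385).
  Combine with x ≡ 7 (mod 9); new modulus lcm = 3465.
    Write x = 384 + 385·t and substitute into x ≡ 7 (mod 9): 385·t ≡ 7 − 384 = -377 (mod 9).
    Reduce coefficients mod 9: 7·t ≡ 1 (mod 9).
    The inverse of 7 mod 9 is 4 (since 7·4 = 28 = 3·9 + 1), so t ≡ 4·1 = 4 ≡ 4 (mod 9).
    Then x = 384 + 385·4 = 1924, valid modulo lcm(385, 9) = 3465: x ≡ 1924 (mod 3465).
Verify against each original: 1924 mod 7 = 6, 1924 mod 5 = 4, 1924 mod 11 = 10, 1924 mod 9 = 7.

x ≡ 1924 (mod 3465).


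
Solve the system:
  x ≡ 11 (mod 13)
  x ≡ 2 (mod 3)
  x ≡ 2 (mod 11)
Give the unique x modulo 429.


Moduli 13, 3, 11 are pairwise coprime; by CRT there is a unique solution modulo M = 13 · 3 · 11 = 429.
Solve pairwise, accumulating the modulus:
  Start with x ≡ 11 (mod 13).
  Combine with x ≡ 2 (mod 3): since gcd(13, 3) = 1, we get a unique residue mod 39.
    Write x = 11 + 13·t and substitute into x ≡ 2 (mod 3): 13·t ≡ 2 − 11 = -9 (mod 3).
    Reduce coefficients mod 3: 1·t ≡ 0 (mod 3).
    So t ≡ 0 (mod 3).
    Then x = 11 + 13·0 = 11, valid modulo lcm(13, 3) = 39: x ≡ 11 (mod 39).
  Combine with x ≡ 2 (mod 11): since gcd(39, 11) = 1, we get a unique residue mod 429.
    Write x = 11 + 39·t and substitute into x ≡ 2 (mod 11): 39·t ≡ 2 − 11 = -9 (mod 11).
    Reduce coefficients mod 11: 6·t ≡ 2 (mod 11).
    The inverse of 6 mod 11 is 2 (since 6·2 = 12 = 1·11 + 1), so t ≡ 2·2 = 4 ≡ 4 (mod 11).
    Then x = 11 + 39·4 = 167, valid modulo lcm(39, 11) = 429: x ≡ 167 (mod 429).
Verify: 167 mod 13 = 11 ✓, 167 mod 3 = 2 ✓, 167 mod 11 = 2 ✓.

x ≡ 167 (mod 429).


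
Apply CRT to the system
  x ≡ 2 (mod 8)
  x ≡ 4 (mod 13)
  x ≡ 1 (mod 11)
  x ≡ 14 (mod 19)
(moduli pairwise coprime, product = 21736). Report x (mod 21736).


Product of moduli M = 8 · 13 · 11 · 19 = 21736.
Merge one congruence at a time:
  Start: x ≡ 2 (mod 8).
  Combine with x ≡ 4 (mod 13); new modulus lcm = 104.
    Write x = 2 + 8·t and substitute into x ≡ 4 (mod 13): 8·t ≡ 4 − 2 = 2 (mod 13).
    The inverse of 8 mod 13 is 5 (since 8·5 = 40 = 3·13 + 1), so t ≡ 5·2 = 10 ≡ 10 (mod 13).
    Then x = 2 + 8·10 = 82, valid modulo lcm(8, 13) = 104: x ≡ 82 (mod 104).
  Combine with x ≡ 1 (mod 11); new modulus lcm = 1144.
    Write x = 82 + 104·t and substitute into x ≡ 1 (mod 11): 104·t ≡ 1 − 82 = -81 (mod 11).
    Reduce coefficients mod 11: 5·t ≡ 7 (mod 11).
    The inverse of 5 mod 11 is 9 (since 5·9 = 45 = 4·11 + 1), so t ≡ 9·7 = 63 ≡ 8 (mod 11).
    Then x = 82 + 104·8 = 914, valid modulo lcm(104, 11) = 1144: x ≡ 914 (mod 1144).
  Combine with x ≡ 14 (mod 19); new modulus lcm = 21736.
    Write x = 914 + 1144·t and substitute into x ≡ 14 (mod 19): 1144·t ≡ 14 − 914 = -900 (mod 19).
    Reduce coefficients mod 19: 4·t ≡ 12 (mod 19).
    The inverse of 4 mod 19 is 5 (since 4·5 = 20 = 1·19 + 1), so t ≡ 5·12 = 60 ≡ 3 (mod 19).
    Then x = 914 + 1144·3 = 4346, valid modulo lcm(1144, 19) = 21736: x ≡ 4346 (mod 21736).
Verify against each original: 4346 mod 8 = 2, 4346 mod 13 = 4, 4346 mod 11 = 1, 4346 mod 19 = 14.

x ≡ 4346 (mod 21736).


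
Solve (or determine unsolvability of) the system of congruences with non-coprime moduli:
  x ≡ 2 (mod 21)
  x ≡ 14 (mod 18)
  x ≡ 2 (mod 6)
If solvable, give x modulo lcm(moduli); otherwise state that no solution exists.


Moduli 21, 18, 6 are not pairwise coprime, so CRT works modulo lcm(m_i) when all pairwise compatibility conditions hold.
Pairwise compatibility: gcd(m_i, m_j) must divide a_i - a_j for every pair.
Merge one congruence at a time:
  Start: x ≡ 2 (mod 21).
  Combine with x ≡ 14 (mod 18): gcd(21, 18) = 3; 14 - 2 = 12, which IS divisible by 3, so compatible.
    Write x = 2 + 21·t and substitute into x ≡ 14 (mod 18): 21·t ≡ 14 − 2 = 12 (mod 18).
    Divide the congruence (and modulus) by g = 3: 7·t ≡ 4 (mod 6).
    Reduce coefficients mod 6: 1·t ≡ 4 (mod 6).
    So t ≡ 4 (mod 6).
    Then x = 2 + 21·4 = 86, valid modulo lcm(21, 18) = 126: x ≡ 86 (mod 126).
  Combine with x ≡ 2 (mod 6): gcd(126, 6) = 6; 2 - 86 = -84, which IS divisible by 6, so compatible.
    Write x = 86 + 126·t and substitute into x ≡ 2 (mod 6): 126·t ≡ 2 − 86 = -84 (mod 6).
    Divide the congruence (and modulus) by g = 6: 21·t ≡ -14 (mod 1).
    Modulo 1 every t works; take t = 0.
    Then x = 86 + 126·0 = 86, valid modulo lcm(126, 6) = 126: x ≡ 86 (mod 126).
Verify: 86 mod 21 = 2, 86 mod 18 = 14, 86 mod 6 = 2.

x ≡ 86 (mod 126).


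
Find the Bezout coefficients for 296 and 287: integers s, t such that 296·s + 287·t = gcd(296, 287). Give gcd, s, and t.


Euclidean algorithm on (296, 287) — divide until remainder is 0:
  296 = 1 · 287 + 9
  287 = 31 · 9 + 8
  9 = 1 · 8 + 1
  8 = 8 · 1 + 0
gcd(296, 287) = 1.
Track Bezout coefficients alongside the remainders: start with r₀ = 296 = a·1 + b·0 (s = 1, t = 0) and r₁ = 287 = a·0 + b·1 (s = 0, t = 1); each new remainder r_{k+1} = r_{k-1} − q_k·r_k inherits s_{k+1} = s_{k-1} − q_k·s_k, t_{k+1} = t_{k-1} − q_k·t_k, so r_k = a·s_k + b·t_k at every step:
  q = 1: r = 9, s = 1 − 1·0 = 1, t = 0 − 1·1 = -1  (check: 296·1 + 287·(-1) = 9)
  q = 31: r = 8, s = 0 − 31·1 = -31, t = 1 − 31·(-1) = 32  (check: 296·(-31) + 287·32 = 8)
  q = 1: r = 1, s = 1 − 1·(-31) = 32, t = -1 − 1·32 = -33  (check: 296·32 + 287·(-33) = 1)
The row with r = 1 (the gcd) gives the Bezout coefficients s = 32, t = -33.
Result: 296 · (32) + 287 · (-33) = 1.

gcd(296, 287) = 1; s = 32, t = -33 (check: 296·32 + 287·(-33) = 1).


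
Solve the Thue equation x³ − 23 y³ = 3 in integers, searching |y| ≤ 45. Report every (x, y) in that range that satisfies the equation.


The equation is x³ - 23y³ = 3. For fixed y, x³ = 23·y³ + 3, so a solution requires the RHS to be a perfect cube.
Strategy: iterate y from -45 to 45, compute RHS = 23·y³ + 3, and check whether it is a (positive or negative) perfect cube.
Check small values of y:
  y = 0: RHS = 3 is not a perfect cube.
  y = 1: RHS = 26 is not a perfect cube.
  y = -1: RHS = -20 is not a perfect cube.
  y = 2: RHS = 187 is not a perfect cube.
  y = -2: RHS = -181 is not a perfect cube.
  y = 3: RHS = 624 is not a perfect cube.
  y = -3: RHS = -618 is not a perfect cube.
Continuing the search up to |y| = 45 finds no solutions either.
No (x, y) in the scanned range satisfies the equation.

No integer solutions with |y| ≤ 45.


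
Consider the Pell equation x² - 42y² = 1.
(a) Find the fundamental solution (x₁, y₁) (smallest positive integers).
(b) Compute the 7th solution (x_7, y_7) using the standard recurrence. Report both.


Step 1: Find the fundamental solution (x₁, y₁) of x² - 42y² = 1.
  Expand √42 as a continued fraction. a₀ = ⌊√42⌋ = 6; iterate m_{k+1} = d_k·a_k − m_k, d_{k+1} = (42 − m_{k+1}²)/d_k, a_{k+1} = ⌊(a₀ + m_{k+1})/d_{k+1}⌋ (starting m₀ = 0, d₀ = 1), with convergents p_k = a_k·p_{k-1} + p_{k-2}, q_k = a_k·q_{k-1} + q_{k-2} (p₋₁ = 1, q₋₁ = 0):
  k = 0: a₀ = 6; p₀/q₀ = 6/1; p₀² − 42·q₀² = 36 − 42 = -6.
  k = 1: m = 6, d = 6, a = ⌊(6 + 6)/6⌋ = 2; p/q = (2·6 + 1)/(2·1 + 0) = 13/2; p² − 42·q² = 169 − 168 = 1.
  The first convergent with p² − 42·q² = 1 gives the fundamental solution (x₁, y₁) = (13, 2).
Step 2: Apply the recurrence (x_{n+1}, y_{n+1}) = (x₁x_n + 42y₁y_n, x₁y_n + y₁x_n) repeatedly.
  From (x_1, y_1) = (13, 2): x_2 = 13·13 + 42·2·2 = 337; y_2 = 13·2 + 2·13 = 52.
  From (x_2, y_2) = (337, 52): x_3 = 13·337 + 42·2·52 = 8749; y_3 = 13·52 + 2·337 = 1350.
  From (x_3, y_3) = (8749, 1350): x_4 = 13·8749 + 42·2·1350 = 227137; y_4 = 13·1350 + 2·8749 = 35048.
  From (x_4, y_4) = (227137, 35048): x_5 = 13·227137 + 42·2·35048 = 5896813; y_5 = 13·35048 + 2·227137 = 909898.
  From (x_5, y_5) = (5896813, 909898): x_6 = 13·5896813 + 42·2·909898 = 153090001; y_6 = 13·909898 + 2·5896813 = 23622300.
  From (x_6, y_6) = (153090001, 23622300): x_7 = 13·153090001 + 42·2·23622300 = 3974443213; y_7 = 13·23622300 + 2·153090001 = 613269902.
Step 3: Verify x_7² - 42·y_7² = 15796198853361763369 - 15796198853361763368 = 1 (should be 1). ✓

(x_1, y_1) = (13, 2); (x_7, y_7) = (3974443213, 613269902).


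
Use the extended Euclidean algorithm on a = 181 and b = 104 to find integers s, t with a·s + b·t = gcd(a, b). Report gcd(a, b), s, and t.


Euclidean algorithm on (181, 104) — divide until remainder is 0:
  181 = 1 · 104 + 77
  104 = 1 · 77 + 27
  77 = 2 · 27 + 23
  27 = 1 · 23 + 4
  23 = 5 · 4 + 3
  4 = 1 · 3 + 1
  3 = 3 · 1 + 0
gcd(181, 104) = 1.
Track Bezout coefficients alongside the remainders: start with r₀ = 181 = a·1 + b·0 (s = 1, t = 0) and r₁ = 104 = a·0 + b·1 (s = 0, t = 1); each new remainder r_{k+1} = r_{k-1} − q_k·r_k inherits s_{k+1} = s_{k-1} − q_k·s_k, t_{k+1} = t_{k-1} − q_k·t_k, so r_k = a·s_k + b·t_k at every step:
  q = 1: r = 77, s = 1 − 1·0 = 1, t = 0 − 1·1 = -1  (check: 181·1 + 104·(-1) = 77)
  q = 1: r = 27, s = 0 − 1·1 = -1, t = 1 − 1·(-1) = 2  (check: 181·(-1) + 104·2 = 27)
  q = 2: r = 23, s = 1 − 2·(-1) = 3, t = -1 − 2·2 = -5  (check: 181·3 + 104·(-5) = 23)
  q = 1: r = 4, s = -1 − 1·3 = -4, t = 2 − 1·(-5) = 7  (check: 181·(-4) + 104·7 = 4)
  q = 5: r = 3, s = 3 − 5·(-4) = 23, t = -5 − 5·7 = -40  (check: 181·23 + 104·(-40) = 3)
  q = 1: r = 1, s = -4 − 1·23 = -27, t = 7 − 1·(-40) = 47  (check: 181·(-27) + 104·47 = 1)
The row with r = 1 (the gcd) gives the Bezout coefficients s = -27, t = 47.
Result: 181 · (-27) + 104 · (47) = 1.

gcd(181, 104) = 1; s = -27, t = 47 (check: 181·(-27) + 104·47 = 1).


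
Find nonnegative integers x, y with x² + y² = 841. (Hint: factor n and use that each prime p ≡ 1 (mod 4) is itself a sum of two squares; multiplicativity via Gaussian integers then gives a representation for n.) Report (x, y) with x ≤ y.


Step 1: Factor n = 841 = 29^2.
Step 2: Check the mod-4 condition on each prime factor: 29 ≡ 1 (mod 4), exponent 2.
All primes ≡ 3 (mod 4) appear to even exponent (or don't appear), so by the two-squares theorem n IS expressible as a sum of two squares.
Step 3: Build a representation. Here n = 29 · 29 is a product of primes ≡ 1 (mod 4). Each prime p ≡ 1 (mod 4) is itself a sum of two squares; find a² by testing p − a² for a perfect square:
  29: 29 − 1² = 28, 29 − 2² = 25 = 5² ⇒ 29 = 2² + 5².
  Combine using the Brahmagupta–Fibonacci identity (a² + b²)(c² + d²) = (ac − bd)² + (ad + bc)² = (ac + bd)² + (ad − bc)²:
  29 · 29 = 841: from (2² + 5²)(2² + 5²), take (2·2 − 5·5, 2·5 + 5·2) = (4 − 25, 10 + 10) = (-21, 20); dropping signs (only squares matter) gives (21, 20); check 21² + 20² = 441 + 400 = 841 ✓.
Step 4: Order so x ≤ y and verify: 20² + 21² = 400 + 441 = 841 = n. ✓

n = 841 = 20² + 21² (one valid representation with x ≤ y).


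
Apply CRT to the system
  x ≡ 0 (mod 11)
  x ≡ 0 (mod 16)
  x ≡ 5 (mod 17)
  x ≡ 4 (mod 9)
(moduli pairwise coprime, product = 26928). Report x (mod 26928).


Product of moduli M = 11 · 16 · 17 · 9 = 26928.
Merge one congruence at a time:
  Start: x ≡ 0 (mod 11).
  Combine with x ≡ 0 (mod 16); new modulus lcm = 176.
    Write x = 0 + 11·t and substitute into x ≡ 0 (mod 16): 11·t ≡ 0 − 0 = 0 (mod 16).
    The inverse of 11 mod 16 is 3 (since 11·3 = 33 = 2·16 + 1), so t ≡ 3·0 = 0 ≡ 0 (mod 16).
    Then x = 0 + 11·0 = 0, valid modulo lcm(11, 16) = 176: x ≡ 0 (mod 176).
  Combine with x ≡ 5 (mod 17); new modulus lcm = 2992.
    Write x = 0 + 176·t and substitute into x ≡ 5 (mod 17): 176·t ≡ 5 − 0 = 5 (mod 17).
    Reduce coefficients mod 17: 6·t ≡ 5 (mod 17).
    The inverse of 6 mod 17 is 3 (since 6·3 = 18 = 1·17 + 1), so t ≡ 3·5 = 15 ≡ 15 (mod 17).
    Then x = 0 + 176·15 = 2640, valid modulo lcm(176, 17) = 2992: x ≡ 2640 (mod 2992).
  Combine with x ≡ 4 (mod 9); new modulus lcm = 26928.
    Write x = 2640 + 2992·t and substitute into x ≡ 4 (mod 9): 2992·t ≡ 4 − 2640 = -2636 (mod 9).
    Reduce coefficients mod 9: 4·t ≡ 1 (mod 9).
    The inverse of 4 mod 9 is 7 (since 4·7 = 28 = 3·9 + 1), so t ≡ 7·1 = 7 ≡ 7 (mod 9).
    Then x = 2640 + 2992·7 = 23584, valid modulo lcm(2992, 9) = 26928: x ≡ 23584 (mod 26928).
Verify against each original: 23584 mod 11 = 0, 23584 mod 16 = 0, 23584 mod 17 = 5, 23584 mod 9 = 4.

x ≡ 23584 (mod 26928).


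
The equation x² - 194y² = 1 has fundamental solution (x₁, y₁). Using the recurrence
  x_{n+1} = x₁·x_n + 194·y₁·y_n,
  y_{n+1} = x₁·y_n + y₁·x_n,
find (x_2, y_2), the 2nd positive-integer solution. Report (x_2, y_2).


Step 1: Find the fundamental solution (x₁, y₁) of x² - 194y² = 1.
  Expand √194 as a continued fraction. a₀ = ⌊√194⌋ = 13; iterate m_{k+1} = d_k·a_k − m_k, d_{k+1} = (194 − m_{k+1}²)/d_k, a_{k+1} = ⌊(a₀ + m_{k+1})/d_{k+1}⌋ (starting m₀ = 0, d₀ = 1), with convergents p_k = a_k·p_{k-1} + p_{k-2}, q_k = a_k·q_{k-1} + q_{k-2} (p₋₁ = 1, q₋₁ = 0):
  k = 0: a₀ = 13; p₀/q₀ = 13/1; p₀² − 194·q₀² = 169 − 194 = -25.
  k = 1: m = 13, d = 25, a = ⌊(13 + 13)/25⌋ = 1; p/q = (1·13 + 1)/(1·1 + 0) = 14/1; p² − 194·q² = 196 − 194 = 2.
  k = 2: m = 12, d = 2, a = ⌊(13 + 12)/2⌋ = 12; p/q = (12·14 + 13)/(12·1 + 1) = 181/13; p² − 194·q² = 32761 − 32786 = -25.
  k = 3: m = 12, d = 25, a = ⌊(13 + 12)/25⌋ = 1; p/q = (1·181 + 14)/(1·13 + 1) = 195/14; p² − 194·q² = 38025 − 38024 = 1.
  The first convergent with p² − 194·q² = 1 gives the fundamental solution (x₁, y₁) = (195, 14).
Step 2: Apply the recurrence (x_{n+1}, y_{n+1}) = (x₁x_n + 194y₁y_n, x₁y_n + y₁x_n) repeatedly.
  From (x_1, y_1) = (195, 14): x_2 = 195·195 + 194·14·14 = 76049; y_2 = 195·14 + 14·195 = 5460.
Step 3: Verify x_2² - 194·y_2² = 5783450401 - 5783450400 = 1 (should be 1). ✓

(x_1, y_1) = (195, 14); (x_2, y_2) = (76049, 5460).


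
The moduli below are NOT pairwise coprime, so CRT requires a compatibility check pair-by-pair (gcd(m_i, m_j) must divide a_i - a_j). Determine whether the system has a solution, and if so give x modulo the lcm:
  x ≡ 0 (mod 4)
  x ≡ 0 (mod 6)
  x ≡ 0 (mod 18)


Moduli 4, 6, 18 are not pairwise coprime, so CRT works modulo lcm(m_i) when all pairwise compatibility conditions hold.
Pairwise compatibility: gcd(m_i, m_j) must divide a_i - a_j for every pair.
Merge one congruence at a time:
  Start: x ≡ 0 (mod 4).
  Combine with x ≡ 0 (mod 6): gcd(4, 6) = 2; 0 - 0 = 0, which IS divisible by 2, so compatible.
    Write x = 0 + 4·t and substitute into x ≡ 0 (mod 6): 4·t ≡ 0 − 0 = 0 (mod 6).
    Divide the congruence (and modulus) by g = 2: 2·t ≡ 0 (mod 3).
    The inverse of 2 mod 3 is 2 (since 2·2 = 4 = 1·3 + 1), so t ≡ 2·0 = 0 ≡ 0 (mod 3).
    Then x = 0 + 4·0 = 0, valid modulo lcm(4, 6) = 12: x ≡ 0 (mod 12).
  Combine with x ≡ 0 (mod 18): gcd(12, 18) = 6; 0 - 0 = 0, which IS divisible by 6, so compatible.
    Write x = 0 + 12·t and substitute into x ≡ 0 (mod 18): 12·t ≡ 0 − 0 = 0 (mod 18).
    Divide the congruence (and modulus) by g = 6: 2·t ≡ 0 (mod 3).
    The inverse of 2 mod 3 is 2 (since 2·2 = 4 = 1·3 + 1), so t ≡ 2·0 = 0 ≡ 0 (mod 3).
    Then x = 0 + 12·0 = 0, valid modulo lcm(12, 18) = 36: x ≡ 0 (mod 36).
Verify: 0 mod 4 = 0, 0 mod 6 = 0, 0 mod 18 = 0.

x ≡ 0 (mod 36).


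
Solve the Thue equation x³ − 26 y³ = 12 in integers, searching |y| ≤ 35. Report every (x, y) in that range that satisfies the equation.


The equation is x³ - 26y³ = 12. For fixed y, x³ = 26·y³ + 12, so a solution requires the RHS to be a perfect cube.
Strategy: iterate y from -35 to 35, compute RHS = 26·y³ + 12, and check whether it is a (positive or negative) perfect cube.
Check small values of y:
  y = 0: RHS = 12 is not a perfect cube.
  y = 1: RHS = 38 is not a perfect cube.
  y = -1: RHS = -14 is not a perfect cube.
  y = 2: RHS = 220 is not a perfect cube.
  y = -2: RHS = -196 is not a perfect cube.
  y = 3: RHS = 714 is not a perfect cube.
  y = -3: RHS = -690 is not a perfect cube.
Continuing the search up to |y| = 35 finds no solutions either.
No (x, y) in the scanned range satisfies the equation.

No integer solutions with |y| ≤ 35.


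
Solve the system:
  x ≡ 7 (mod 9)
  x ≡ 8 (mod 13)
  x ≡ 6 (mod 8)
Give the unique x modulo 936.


Moduli 9, 13, 8 are pairwise coprime; by CRT there is a unique solution modulo M = 9 · 13 · 8 = 936.
Solve pairwise, accumulating the modulus:
  Start with x ≡ 7 (mod 9).
  Combine with x ≡ 8 (mod 13): since gcd(9, 13) = 1, we get a unique residue mod 117.
    Write x = 7 + 9·t and substitute into x ≡ 8 (mod 13): 9·t ≡ 8 − 7 = 1 (mod 13).
    The inverse of 9 mod 13 is 3 (since 9·3 = 27 = 2·13 + 1), so t ≡ 3·1 = 3 ≡ 3 (mod 13).
    Then x = 7 + 9·3 = 34, valid modulo lcm(9, 13) = 117: x ≡ 34 (mod 117).
  Combine with x ≡ 6 (mod 8): since gcd(117, 8) = 1, we get a unique residue mod 936.
    Write x = 34 + 117·t and substitute into x ≡ 6 (mod 8): 117·t ≡ 6 − 34 = -28 (mod 8).
    Reduce coefficients mod 8: 5·t ≡ 4 (mod 8).
    The inverse of 5 mod 8 is 5 (since 5·5 = 25 = 3·8 + 1), so t ≡ 5·4 = 20 ≡ 4 (mod 8).
    Then x = 34 + 117·4 = 502, valid modulo lcm(117, 8) = 936: x ≡ 502 (mod 936).
Verify: 502 mod 9 = 7 ✓, 502 mod 13 = 8 ✓, 502 mod 8 = 6 ✓.

x ≡ 502 (mod 936).


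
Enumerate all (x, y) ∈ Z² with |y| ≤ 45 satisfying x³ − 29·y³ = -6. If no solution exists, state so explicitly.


The equation is x³ - 29y³ = -6. For fixed y, x³ = 29·y³ − 6, so a solution requires the RHS to be a perfect cube.
Strategy: iterate y from -45 to 45, compute RHS = 29·y³ − 6, and check whether it is a (positive or negative) perfect cube.
Check small values of y:
  y = 0: RHS = -6 is not a perfect cube.
  y = 1: RHS = 23 is not a perfect cube.
  y = -1: RHS = -35 is not a perfect cube.
  y = 2: RHS = 226 is not a perfect cube.
  y = -2: RHS = -238 is not a perfect cube.
  y = 3: RHS = 777 is not a perfect cube.
  y = -3: RHS = -789 is not a perfect cube.
Continuing the search up to |y| = 45 finds no solutions either.
No (x, y) in the scanned range satisfies the equation.

No integer solutions with |y| ≤ 45.


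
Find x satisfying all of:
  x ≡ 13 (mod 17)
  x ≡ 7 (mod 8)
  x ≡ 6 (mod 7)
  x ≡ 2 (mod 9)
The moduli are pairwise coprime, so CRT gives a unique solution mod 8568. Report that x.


Product of moduli M = 17 · 8 · 7 · 9 = 8568.
Merge one congruence at a time:
  Start: x ≡ 13 (mod 17).
  Combine with x ≡ 7 (mod 8); new modulus lcm = 136.
    Write x = 13 + 17·t and substitute into x ≡ 7 (mod 8): 17·t ≡ 7 − 13 = -6 (mod 8).
    Reduce coefficients mod 8: 1·t ≡ 2 (mod 8).
    So t ≡ 2 (mod 8).
    Then x = 13 + 17·2 = 47, valid modulo lcm(17, 8) = 136: x ≡ 47 (mod 136).
  Combine with x ≡ 6 (mod 7); new modulus lcm = 952.
    Write x = 47 + 136·t and substitute into x ≡ 6 (mod 7): 136·t ≡ 6 − 47 = -41 (mod 7).
    Reduce coefficients mod 7: 3·t ≡ 1 (mod 7).
    The inverse of 3 mod 7 is 5 (since 3·5 = 15 = 2·7 + 1), so t ≡ 5·1 = 5 ≡ 5 (mod 7).
    Then x = 47 + 136·5 = 727, valid modulo lcm(136, 7) = 952: x ≡ 727 (mod 952).
  Combine with x ≡ 2 (mod 9); new modulus lcm = 8568.
    Write x = 727 + 952·t and substitute into x ≡ 2 (mod 9): 952·t ≡ 2 − 727 = -725 (mod 9).
    Reduce coefficients mod 9: 7·t ≡ 4 (mod 9).
    The inverse of 7 mod 9 is 4 (since 7·4 = 28 = 3·9 + 1), so t ≡ 4·4 = 16 ≡ 7 (mod 9).
    Then x = 727 + 952·7 = 7391, valid modulo lcm(952, 9) = 8568: x ≡ 7391 (mod 8568).
Verify against each original: 7391 mod 17 = 13, 7391 mod 8 = 7, 7391 mod 7 = 6, 7391 mod 9 = 2.

x ≡ 7391 (mod 8568).


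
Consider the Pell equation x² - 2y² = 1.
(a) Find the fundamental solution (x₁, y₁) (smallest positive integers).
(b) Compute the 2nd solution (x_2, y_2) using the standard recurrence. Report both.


Step 1: Find the fundamental solution (x₁, y₁) of x² - 2y² = 1.
  Expand √2 as a continued fraction. a₀ = ⌊√2⌋ = 1; iterate m_{k+1} = d_k·a_k − m_k, d_{k+1} = (2 − m_{k+1}²)/d_k, a_{k+1} = ⌊(a₀ + m_{k+1})/d_{k+1}⌋ (starting m₀ = 0, d₀ = 1), with convergents p_k = a_k·p_{k-1} + p_{k-2}, q_k = a_k·q_{k-1} + q_{k-2} (p₋₁ = 1, q₋₁ = 0):
  k = 0: a₀ = 1; p₀/q₀ = 1/1; p₀² − 2·q₀² = 1 − 2 = -1.
  k = 1: m = 1, d = 1, a = ⌊(1 + 1)/1⌋ = 2; p/q = (2·1 + 1)/(2·1 + 0) = 3/2; p² − 2·q² = 9 − 8 = 1.
  The first convergent with p² − 2·q² = 1 gives the fundamental solution (x₁, y₁) = (3, 2).
Step 2: Apply the recurrence (x_{n+1}, y_{n+1}) = (x₁x_n + 2y₁y_n, x₁y_n + y₁x_n) repeatedly.
  From (x_1, y_1) = (3, 2): x_2 = 3·3 + 2·2·2 = 17; y_2 = 3·2 + 2·3 = 12.
Step 3: Verify x_2² - 2·y_2² = 289 - 288 = 1 (should be 1). ✓

(x_1, y_1) = (3, 2); (x_2, y_2) = (17, 12).


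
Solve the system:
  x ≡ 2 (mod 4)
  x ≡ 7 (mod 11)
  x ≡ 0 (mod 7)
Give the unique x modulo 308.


Moduli 4, 11, 7 are pairwise coprime; by CRT there is a unique solution modulo M = 4 · 11 · 7 = 308.
Solve pairwise, accumulating the modulus:
  Start with x ≡ 2 (mod 4).
  Combine with x ≡ 7 (mod 11): since gcd(4, 11) = 1, we get a unique residue mod 44.
    Write x = 2 + 4·t and substitute into x ≡ 7 (mod 11): 4·t ≡ 7 − 2 = 5 (mod 11).
    The inverse of 4 mod 11 is 3 (since 4·3 = 12 = 1·11 + 1), so t ≡ 3·5 = 15 ≡ 4 (mod 11).
    Then x = 2 + 4·4 = 18, valid modulo lcm(4, 11) = 44: x ≡ 18 (mod 44).
  Combine with x ≡ 0 (mod 7): since gcd(44, 7) = 1, we get a unique residue mod 308.
    Write x = 18 + 44·t and substitute into x ≡ 0 (mod 7): 44·t ≡ 0 − 18 = -18 (mod 7).
    Reduce coefficients mod 7: 2·t ≡ 3 (mod 7).
    The inverse of 2 mod 7 is 4 (since 2·4 = 8 = 1·7 + 1), so t ≡ 4·3 = 12 ≡ 5 (mod 7).
    Then x = 18 + 44·5 = 238, valid modulo lcm(44, 7) = 308: x ≡ 238 (mod 308).
Verify: 238 mod 4 = 2 ✓, 238 mod 11 = 7 ✓, 238 mod 7 = 0 ✓.

x ≡ 238 (mod 308).


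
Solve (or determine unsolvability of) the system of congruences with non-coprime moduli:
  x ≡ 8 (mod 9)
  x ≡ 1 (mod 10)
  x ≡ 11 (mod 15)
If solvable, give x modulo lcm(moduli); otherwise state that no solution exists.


Moduli 9, 10, 15 are not pairwise coprime, so CRT works modulo lcm(m_i) when all pairwise compatibility conditions hold.
Pairwise compatibility: gcd(m_i, m_j) must divide a_i - a_j for every pair.
Merge one congruence at a time:
  Start: x ≡ 8 (mod 9).
  Combine with x ≡ 1 (mod 10): gcd(9, 10) = 1; 1 - 8 = -7, which IS divisible by 1, so compatible.
    Write x = 8 + 9·t and substitute into x ≡ 1 (mod 10): 9·t ≡ 1 − 8 = -7 (mod 10).
    Reduce coefficients mod 10: 9·t ≡ 3 (mod 10).
    The inverse of 9 mod 10 is 9 (since 9·9 = 81 = 8·10 + 1), so t ≡ 9·3 = 27 ≡ 7 (mod 10).
    Then x = 8 + 9·7 = 71, valid modulo lcm(9, 10) = 90: x ≡ 71 (mod 90).
  Combine with x ≡ 11 (mod 15): gcd(90, 15) = 15; 11 - 71 = -60, which IS divisible by 15, so compatible.
    Write x = 71 + 90·t and substitute into x ≡ 11 (mod 15): 90·t ≡ 11 − 71 = -60 (mod 15).
    Divide the congruence (and modulus) by g = 15: 6·t ≡ -4 (mod 1).
    Modulo 1 every t works; take t = 0.
    Then x = 71 + 90·0 = 71, valid modulo lcm(90, 15) = 90: x ≡ 71 (mod 90).
Verify: 71 mod 9 = 8, 71 mod 10 = 1, 71 mod 15 = 11.

x ≡ 71 (mod 90).


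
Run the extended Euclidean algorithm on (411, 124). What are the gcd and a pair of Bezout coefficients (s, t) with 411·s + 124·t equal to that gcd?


Euclidean algorithm on (411, 124) — divide until remainder is 0:
  411 = 3 · 124 + 39
  124 = 3 · 39 + 7
  39 = 5 · 7 + 4
  7 = 1 · 4 + 3
  4 = 1 · 3 + 1
  3 = 3 · 1 + 0
gcd(411, 124) = 1.
Track Bezout coefficients alongside the remainders: start with r₀ = 411 = a·1 + b·0 (s = 1, t = 0) and r₁ = 124 = a·0 + b·1 (s = 0, t = 1); each new remainder r_{k+1} = r_{k-1} − q_k·r_k inherits s_{k+1} = s_{k-1} − q_k·s_k, t_{k+1} = t_{k-1} − q_k·t_k, so r_k = a·s_k + b·t_k at every step:
  q = 3: r = 39, s = 1 − 3·0 = 1, t = 0 − 3·1 = -3  (check: 411·1 + 124·(-3) = 39)
  q = 3: r = 7, s = 0 − 3·1 = -3, t = 1 − 3·(-3) = 10  (check: 411·(-3) + 124·10 = 7)
  q = 5: r = 4, s = 1 − 5·(-3) = 16, t = -3 − 5·10 = -53  (check: 411·16 + 124·(-53) = 4)
  q = 1: r = 3, s = -3 − 1·16 = -19, t = 10 − 1·(-53) = 63  (check: 411·(-19) + 124·63 = 3)
  q = 1: r = 1, s = 16 − 1·(-19) = 35, t = -53 − 1·63 = -116  (check: 411·35 + 124·(-116) = 1)
The row with r = 1 (the gcd) gives the Bezout coefficients s = 35, t = -116.
Result: 411 · (35) + 124 · (-116) = 1.

gcd(411, 124) = 1; s = 35, t = -116 (check: 411·35 + 124·(-116) = 1).


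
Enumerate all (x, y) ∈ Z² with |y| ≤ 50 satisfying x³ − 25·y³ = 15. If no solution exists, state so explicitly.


The equation is x³ - 25y³ = 15. For fixed y, x³ = 25·y³ + 15, so a solution requires the RHS to be a perfect cube.
Strategy: iterate y from -50 to 50, compute RHS = 25·y³ + 15, and check whether it is a (positive or negative) perfect cube.
Check small values of y:
  y = 0: RHS = 15 is not a perfect cube.
  y = 1: RHS = 40 is not a perfect cube.
  y = -1: RHS = -10 is not a perfect cube.
  y = 2: RHS = 215 is not a perfect cube.
  y = -2: RHS = -185 is not a perfect cube.
  y = 3: RHS = 690 is not a perfect cube.
  y = -3: RHS = -660 is not a perfect cube.
Continuing the search up to |y| = 50 finds no solutions either.
No (x, y) in the scanned range satisfies the equation.

No integer solutions with |y| ≤ 50.


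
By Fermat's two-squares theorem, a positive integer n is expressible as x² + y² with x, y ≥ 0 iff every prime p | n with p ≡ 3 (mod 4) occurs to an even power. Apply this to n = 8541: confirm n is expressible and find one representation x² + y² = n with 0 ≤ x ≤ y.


Step 1: Factor n = 8541 = 3^2 · 13 · 73.
Step 2: Check the mod-4 condition on each prime factor: 3 ≡ 3 (mod 4), exponent 2 (must be even); 13 ≡ 1 (mod 4), exponent 1; 73 ≡ 1 (mod 4), exponent 1.
All primes ≡ 3 (mod 4) appear to even exponent (or don't appear), so by the two-squares theorem n IS expressible as a sum of two squares.
Step 3: Build a representation. Group n = k² · m with k = 3 and m = 13 · 73 = 949 (a product of primes ≡ 1 (mod 4)); a representation of m scales to one of n via (k·x)² + (k·y)² = k²(x² + y²). Each prime p ≡ 1 (mod 4) is itself a sum of two squares; find a² by testing p − a² for a perfect square:
  13: 13 − 1² = 12, 13 − 2² = 9 = 3² ⇒ 13 = 2² + 3².
  73: 73 − 1² = 72, 73 − 2² = 69, 73 − 3² = 64 = 8² ⇒ 73 = 3² + 8².
  Combine using the Brahmagupta–Fibonacci identity (a² + b²)(c² + d²) = (ac − bd)² + (ad + bc)² = (ac + bd)² + (ad − bc)²:
  13 · 73 = 949: from (2² + 3²)(3² + 8²), take (2·3 − 3·8, 2·8 + 3·3) = (6 − 24, 16 + 9) = (-18, 25); dropping signs (only squares matter) gives (18, 25); check 18² + 25² = 324 + 625 = 949 ✓.
  Scale by k = 3: (3·18, 3·25) = (54, 75).
Step 4: Order so x ≤ y and verify: 54² + 75² = 2916 + 5625 = 8541 = n. ✓

n = 8541 = 54² + 75² (one valid representation with x ≤ y).


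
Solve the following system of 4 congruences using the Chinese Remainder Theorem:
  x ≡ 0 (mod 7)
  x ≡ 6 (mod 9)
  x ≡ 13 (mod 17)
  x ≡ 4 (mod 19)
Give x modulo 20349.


Product of moduli M = 7 · 9 · 17 · 19 = 20349.
Merge one congruence at a time:
  Start: x ≡ 0 (mod 7).
  Combine with x ≡ 6 (mod 9); new modulus lcm = 63.
    Write x = 0 + 7·t and substitute into x ≡ 6 (mod 9): 7·t ≡ 6 − 0 = 6 (mod 9).
    The inverse of 7 mod 9 is 4 (since 7·4 = 28 = 3·9 + 1), so t ≡ 4·6 = 24 ≡ 6 (mod 9).
    Then x = 0 + 7·6 = 42, valid modulo lcm(7, 9) = 63: x ≡ 42 (mod 63).
  Combine with x ≡ 13 (mod 17); new modulus lcm = 1071.
    Write x = 42 + 63·t and substitute into x ≡ 13 (mod 17): 63·t ≡ 13 − 42 = -29 (mod 17).
    Reduce coefficients mod 17: 12·t ≡ 5 (mod 17).
    The inverse of 12 mod 17 is 10 (since 12·10 = 120 = 7·17 + 1), so t ≡ 10·5 = 50 ≡ 16 (mod 17).
    Then x = 42 + 63·16 = 1050, valid modulo lcm(63, 17) = 1071: x ≡ 1050 (mod 1071).
  Combine with x ≡ 4 (mod 19); new modulus lcm = 20349.
    Write x = 1050 + 1071·t and substitute into x ≡ 4 (mod 19): 1071·t ≡ 4 − 1050 = -1046 (mod 19).
    Reduce coefficients mod 19: 7·t ≡ 18 (mod 19).
    The inverse of 7 mod 19 is 11 (since 7·11 = 77 = 4·19 + 1), so t ≡ 11·18 = 198 ≡ 8 (mod 19).
    Then x = 1050 + 1071·8 = 9618, valid modulo lcm(1071, 19) = 20349: x ≡ 9618 (mod 20349).
Verify against each original: 9618 mod 7 = 0, 9618 mod 9 = 6, 9618 mod 17 = 13, 9618 mod 19 = 4.

x ≡ 9618 (mod 20349).


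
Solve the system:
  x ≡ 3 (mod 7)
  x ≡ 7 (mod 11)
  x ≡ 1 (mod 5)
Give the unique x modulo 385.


Moduli 7, 11, 5 are pairwise coprime; by CRT there is a unique solution modulo M = 7 · 11 · 5 = 385.
Solve pairwise, accumulating the modulus:
  Start with x ≡ 3 (mod 7).
  Combine with x ≡ 7 (mod 11): since gcd(7, 11) = 1, we get a unique residue mod 77.
    Write x = 3 + 7·t and substitute into x ≡ 7 (mod 11): 7·t ≡ 7 − 3 = 4 (mod 11).
    The inverse of 7 mod 11 is 8 (since 7·8 = 56 = 5·11 + 1), so t ≡ 8·4 = 32 ≡ 10 (mod 11).
    Then x = 3 + 7·10 = 73, valid modulo lcm(7, 11) = 77: x ≡ 73 (mod 77).
  Combine with x ≡ 1 (mod 5): since gcd(77, 5) = 1, we get a unique residue mod 385.
    Write x = 73 + 77·t and substitute into x ≡ 1 (mod 5): 77·t ≡ 1 − 73 = -72 (mod 5).
    Reduce coefficients mod 5: 2·t ≡ 3 (mod 5).
    The inverse of 2 mod 5 is 3 (since 2·3 = 6 = 1·5 + 1), so t ≡ 3·3 = 9 ≡ 4 (mod 5).
    Then x = 73 + 77·4 = 381, valid modulo lcm(77, 5) = 385: x ≡ 381 (mod 385).
Verify: 381 mod 7 = 3 ✓, 381 mod 11 = 7 ✓, 381 mod 5 = 1 ✓.

x ≡ 381 (mod 385).


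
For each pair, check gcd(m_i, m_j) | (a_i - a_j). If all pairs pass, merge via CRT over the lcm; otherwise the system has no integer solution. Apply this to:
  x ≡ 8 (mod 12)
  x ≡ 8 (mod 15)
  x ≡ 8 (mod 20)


Moduli 12, 15, 20 are not pairwise coprime, so CRT works modulo lcm(m_i) when all pairwise compatibility conditions hold.
Pairwise compatibility: gcd(m_i, m_j) must divide a_i - a_j for every pair.
Merge one congruence at a time:
  Start: x ≡ 8 (mod 12).
  Combine with x ≡ 8 (mod 15): gcd(12, 15) = 3; 8 - 8 = 0, which IS divisible by 3, so compatible.
    Write x = 8 + 12·t and substitute into x ≡ 8 (mod 15): 12·t ≡ 8 − 8 = 0 (mod 15).
    Divide the congruence (and modulus) by g = 3: 4·t ≡ 0 (mod 5).
    The inverse of 4 mod 5 is 4 (since 4·4 = 16 = 3·5 + 1), so t ≡ 4·0 = 0 ≡ 0 (mod 5).
    Then x = 8 + 12·0 = 8, valid modulo lcm(12, 15) = 60: x ≡ 8 (mod 60).
  Combine with x ≡ 8 (mod 20): gcd(60, 20) = 20; 8 - 8 = 0, which IS divisible by 20, so compatible.
    Write x = 8 + 60·t and substitute into x ≡ 8 (mod 20): 60·t ≡ 8 − 8 = 0 (mod 20).
    Divide the congruence (and modulus) by g = 20: 3·t ≡ 0 (mod 1).
    Modulo 1 every t works; take t = 0.
    Then x = 8 + 60·0 = 8, valid modulo lcm(60, 20) = 60: x ≡ 8 (mod 60).
Verify: 8 mod 12 = 8, 8 mod 15 = 8, 8 mod 20 = 8.

x ≡ 8 (mod 60).


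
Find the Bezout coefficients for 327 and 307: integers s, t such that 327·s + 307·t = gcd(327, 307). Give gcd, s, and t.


Euclidean algorithm on (327, 307) — divide until remainder is 0:
  327 = 1 · 307 + 20
  307 = 15 · 20 + 7
  20 = 2 · 7 + 6
  7 = 1 · 6 + 1
  6 = 6 · 1 + 0
gcd(327, 307) = 1.
Track Bezout coefficients alongside the remainders: start with r₀ = 327 = a·1 + b·0 (s = 1, t = 0) and r₁ = 307 = a·0 + b·1 (s = 0, t = 1); each new remainder r_{k+1} = r_{k-1} − q_k·r_k inherits s_{k+1} = s_{k-1} − q_k·s_k, t_{k+1} = t_{k-1} − q_k·t_k, so r_k = a·s_k + b·t_k at every step:
  q = 1: r = 20, s = 1 − 1·0 = 1, t = 0 − 1·1 = -1  (check: 327·1 + 307·(-1) = 20)
  q = 15: r = 7, s = 0 − 15·1 = -15, t = 1 − 15·(-1) = 16  (check: 327·(-15) + 307·16 = 7)
  q = 2: r = 6, s = 1 − 2·(-15) = 31, t = -1 − 2·16 = -33  (check: 327·31 + 307·(-33) = 6)
  q = 1: r = 1, s = -15 − 1·31 = -46, t = 16 − 1·(-33) = 49  (check: 327·(-46) + 307·49 = 1)
The row with r = 1 (the gcd) gives the Bezout coefficients s = -46, t = 49.
Result: 327 · (-46) + 307 · (49) = 1.

gcd(327, 307) = 1; s = -46, t = 49 (check: 327·(-46) + 307·49 = 1).
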